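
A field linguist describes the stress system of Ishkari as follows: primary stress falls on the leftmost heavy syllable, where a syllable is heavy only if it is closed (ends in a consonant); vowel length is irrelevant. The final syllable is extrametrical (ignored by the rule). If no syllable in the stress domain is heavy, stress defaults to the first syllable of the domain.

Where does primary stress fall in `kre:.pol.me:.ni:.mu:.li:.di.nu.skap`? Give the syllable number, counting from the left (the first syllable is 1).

2

The final syllable (9, skap) is extrametrical; the stress domain is syllables 1–8.
Weights: 1 kre: L, 2 pol H, 3 me: L, 4 ni: L, 5 mu: L, 6 li: L, 7 di L, 8 nu L.
Heavy syllables in the domain: 2. The leftmost is syllable 2 (pol).
Primary stress: syllable 2 → kre:.ˈpol.me:.ni:.mu:.li:.di.nu.skap.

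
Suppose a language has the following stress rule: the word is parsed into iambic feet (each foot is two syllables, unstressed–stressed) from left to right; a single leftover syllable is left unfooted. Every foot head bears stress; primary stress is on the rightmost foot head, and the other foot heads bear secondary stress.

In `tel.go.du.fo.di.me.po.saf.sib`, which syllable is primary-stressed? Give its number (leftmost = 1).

Parse left to right into iambic (σˈσ) feet: (tel.ˈgo) (du.ˈfo) (di.ˈme) (po.ˈsaf) sib. Syllable 9 is left unfooted.
Foot heads (stressed positions): 2, 4, 6, 8.
End Rule Rightmost: primary stress on the rightmost head = syllable 8.
Primary stress: syllable 8 → tel.go.du.fo.di.me.po.ˈsaf.sib.

8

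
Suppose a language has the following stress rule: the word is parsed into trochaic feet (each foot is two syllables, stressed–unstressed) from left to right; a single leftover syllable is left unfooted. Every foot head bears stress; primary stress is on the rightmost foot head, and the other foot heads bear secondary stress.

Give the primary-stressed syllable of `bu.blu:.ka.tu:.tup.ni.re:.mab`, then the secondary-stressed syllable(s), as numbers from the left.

primary 7, secondary 1, 3, 5

Parse left to right into trochaic (ˈσσ) feet: (ˈbu.blu:) (ˈka.tu:) (ˈtup.ni) (ˈre:.mab).
Foot heads (stressed positions): 1, 3, 5, 7.
End Rule Rightmost: primary stress on the rightmost head = syllable 7.
Secondary stress on 1, 3, 5: ˌbu.blu:.ˌka.tu:.ˌtup.ni.ˈre:.mab.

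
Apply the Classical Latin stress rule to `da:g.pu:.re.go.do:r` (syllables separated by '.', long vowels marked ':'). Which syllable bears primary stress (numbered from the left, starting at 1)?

3

Classical Latin: stress the penult if heavy (long vowel or closed), else the antepenult.
Weights: 3 re L, 4 go L, 5 do:r H.
The penult (syllable 4, go) is light, so stress falls on the antepenult (syllable 3, re).
Stress on syllable 3: da:g.pu:.ˈre.go.do:r.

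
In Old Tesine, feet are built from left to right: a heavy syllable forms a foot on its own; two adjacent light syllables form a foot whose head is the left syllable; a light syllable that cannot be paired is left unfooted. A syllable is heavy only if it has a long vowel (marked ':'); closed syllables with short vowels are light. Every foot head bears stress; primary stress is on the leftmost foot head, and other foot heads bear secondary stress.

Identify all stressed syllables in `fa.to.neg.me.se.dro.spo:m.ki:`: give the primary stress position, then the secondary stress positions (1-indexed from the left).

Weights: 1 fa L, 2 to L, 3 neg L, 4 me L, 5 se L, 6 dro L, 7 spo:m H, 8 ki: H.
Parse left to right (heavy = foot alone; LL = one foot; stranded L unfooted): (ˈfa.to) (ˈneg.me) (ˈse.dro) (ˈspo:m) (ˈki:).
Foot heads: 1, 3, 5, 7, 8.
Primary stress on the leftmost head = syllable 1.
Secondary stress on 3, 5, 7, 8: ˈfa.to.ˌneg.me.ˌse.dro.ˌspo:m.ˌki:.

primary 1, secondary 3, 5, 7, 8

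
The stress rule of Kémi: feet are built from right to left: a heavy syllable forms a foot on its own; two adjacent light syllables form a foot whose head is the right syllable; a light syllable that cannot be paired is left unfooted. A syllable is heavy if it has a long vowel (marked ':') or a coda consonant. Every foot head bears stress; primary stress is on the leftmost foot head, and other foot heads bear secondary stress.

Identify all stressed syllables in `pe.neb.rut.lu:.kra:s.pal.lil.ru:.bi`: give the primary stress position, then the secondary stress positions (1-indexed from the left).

primary 2, secondary 3, 4, 5, 6, 7, 8

Weights: 1 pe L, 2 neb H, 3 rut H, 4 lu: H, 5 kra:s H, 6 pal H, 7 lil H, 8 ru: H, 9 bi L.
Parse right to left (heavy = foot alone; LL = one foot; stranded L unfooted): pe (ˈneb) (ˈrut) (ˈlu:) (ˈkra:s) (ˈpal) (ˈlil) (ˈru:) bi.
Foot heads: 2, 3, 4, 5, 6, 7, 8.
Primary stress on the leftmost head = syllable 2.
Secondary stress on 3, 4, 5, 6, 7, 8: pe.ˈneb.ˌrut.ˌlu:.ˌkra:s.ˌpal.ˌlil.ˌru:.bi.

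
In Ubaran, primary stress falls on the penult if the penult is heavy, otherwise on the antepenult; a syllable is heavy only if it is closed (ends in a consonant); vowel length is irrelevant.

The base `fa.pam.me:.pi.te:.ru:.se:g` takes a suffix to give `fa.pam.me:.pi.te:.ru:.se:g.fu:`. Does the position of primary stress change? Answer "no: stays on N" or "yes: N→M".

yes: 5→7

Base `fa.pam.me:.pi.te:.ru:.se:g` (7 syllables):
  Weights: 5 te: L, 6 ru: L, 7 se:g H.
  The penult (syllable 6, ru:) is light, so stress falls on the antepenult (syllable 5, te:).
  → primary stress on syllable 5.
Suffixed `fa.pam.me:.pi.te:.ru:.se:g.fu:` (8 syllables):
  Weights: 6 ru: L, 7 se:g H, 8 fu: L.
  The penult (syllable 7, se:g) is heavy, so it takes stress.
  → primary stress on syllable 7.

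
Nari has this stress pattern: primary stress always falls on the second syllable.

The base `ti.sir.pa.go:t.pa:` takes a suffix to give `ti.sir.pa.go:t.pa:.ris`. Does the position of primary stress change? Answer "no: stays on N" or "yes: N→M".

no: stays on 2

Base `ti.sir.pa.go:t.pa:` (5 syllables):
  The word has 5 syllables; the second syllable is syllable 2 (sir).
  → primary stress on syllable 2.
Suffixed `ti.sir.pa.go:t.pa:.ris` (6 syllables):
  The word has 6 syllables; the second syllable is syllable 2 (sir).
  → primary stress on syllable 2.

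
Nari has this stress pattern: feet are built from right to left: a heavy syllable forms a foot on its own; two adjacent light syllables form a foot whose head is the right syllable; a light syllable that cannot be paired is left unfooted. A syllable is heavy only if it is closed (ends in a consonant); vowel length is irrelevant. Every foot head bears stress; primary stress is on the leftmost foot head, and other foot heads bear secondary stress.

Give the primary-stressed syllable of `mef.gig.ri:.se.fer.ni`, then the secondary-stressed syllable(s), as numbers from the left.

primary 1, secondary 2, 4, 5

Weights: 1 mef H, 2 gig H, 3 ri: L, 4 se L, 5 fer H, 6 ni L.
Parse right to left (heavy = foot alone; LL = one foot; stranded L unfooted): (ˈmef) (ˈgig) (ri:.ˈse) (ˈfer) ni.
Foot heads: 1, 2, 4, 5.
Primary stress on the leftmost head = syllable 1.
Secondary stress on 2, 4, 5: ˈmef.ˌgig.ri:.ˌse.ˌfer.ni.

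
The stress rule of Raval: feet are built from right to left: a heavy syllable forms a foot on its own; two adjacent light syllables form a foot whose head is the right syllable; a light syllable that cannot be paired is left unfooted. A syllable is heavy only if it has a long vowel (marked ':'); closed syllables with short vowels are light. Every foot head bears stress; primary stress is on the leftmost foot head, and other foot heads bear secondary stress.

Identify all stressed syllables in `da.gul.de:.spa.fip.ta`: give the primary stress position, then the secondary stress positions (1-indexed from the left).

primary 2, secondary 3, 6

Weights: 1 da L, 2 gul L, 3 de: H, 4 spa L, 5 fip L, 6 ta L.
Parse right to left (heavy = foot alone; LL = one foot; stranded L unfooted): (da.ˈgul) (ˈde:) spa (fip.ˈta).
Foot heads: 2, 3, 6.
Primary stress on the leftmost head = syllable 2.
Secondary stress on 3, 6: da.ˈgul.ˌde:.spa.fip.ˌta.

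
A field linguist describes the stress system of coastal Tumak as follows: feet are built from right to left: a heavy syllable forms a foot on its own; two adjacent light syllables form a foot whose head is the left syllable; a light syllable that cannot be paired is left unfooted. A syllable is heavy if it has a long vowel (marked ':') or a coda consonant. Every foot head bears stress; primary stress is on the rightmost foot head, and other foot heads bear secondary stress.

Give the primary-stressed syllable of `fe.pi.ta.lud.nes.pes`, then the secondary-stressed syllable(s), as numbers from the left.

Weights: 1 fe L, 2 pi L, 3 ta L, 4 lud H, 5 nes H, 6 pes H.
Parse right to left (heavy = foot alone; LL = one foot; stranded L unfooted): fe (ˈpi.ta) (ˈlud) (ˈnes) (ˈpes).
Foot heads: 2, 4, 5, 6.
Primary stress on the rightmost head = syllable 6.
Secondary stress on 2, 4, 5: fe.ˌpi.ta.ˌlud.ˌnes.ˈpes.

primary 6, secondary 2, 4, 5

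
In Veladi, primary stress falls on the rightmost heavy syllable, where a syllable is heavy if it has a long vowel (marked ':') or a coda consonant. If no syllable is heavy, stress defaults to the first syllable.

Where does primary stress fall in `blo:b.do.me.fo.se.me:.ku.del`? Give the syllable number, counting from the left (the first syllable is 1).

Weights: 1 blo:b H, 2 do L, 3 me L, 4 fo L, 5 se L, 6 me: H, 7 ku L, 8 del H.
Heavy syllables in the domain: 1, 6, 8. The rightmost is syllable 8 (del).
Primary stress: syllable 8 → blo:b.do.me.fo.se.me:.ku.ˈdel.

8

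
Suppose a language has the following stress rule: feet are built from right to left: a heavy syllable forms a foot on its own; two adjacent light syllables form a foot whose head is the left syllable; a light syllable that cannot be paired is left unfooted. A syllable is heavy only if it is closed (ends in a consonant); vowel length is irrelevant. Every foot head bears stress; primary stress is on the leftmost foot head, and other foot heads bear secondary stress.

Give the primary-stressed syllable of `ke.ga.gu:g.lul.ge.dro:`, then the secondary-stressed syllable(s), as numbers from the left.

primary 1, secondary 3, 4, 5

Weights: 1 ke L, 2 ga L, 3 gu:g H, 4 lul H, 5 ge L, 6 dro: L.
Parse right to left (heavy = foot alone; LL = one foot; stranded L unfooted): (ˈke.ga) (ˈgu:g) (ˈlul) (ˈge.dro:).
Foot heads: 1, 3, 4, 5.
Primary stress on the leftmost head = syllable 1.
Secondary stress on 3, 4, 5: ˈke.ga.ˌgu:g.ˌlul.ˌge.dro:.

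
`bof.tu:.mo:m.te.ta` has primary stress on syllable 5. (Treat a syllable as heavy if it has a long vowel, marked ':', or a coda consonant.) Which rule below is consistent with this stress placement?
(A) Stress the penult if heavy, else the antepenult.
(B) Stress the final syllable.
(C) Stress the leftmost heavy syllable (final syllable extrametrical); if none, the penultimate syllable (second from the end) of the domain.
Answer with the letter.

B

Rule A → syllable 3 (observed: 5).
Rule B → syllable 5 ✓.
Rule C → syllable 1 (observed: 5).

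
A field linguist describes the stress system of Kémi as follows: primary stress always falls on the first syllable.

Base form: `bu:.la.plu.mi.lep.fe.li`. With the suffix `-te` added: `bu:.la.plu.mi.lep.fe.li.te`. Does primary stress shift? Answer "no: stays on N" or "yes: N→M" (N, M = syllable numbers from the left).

Base `bu:.la.plu.mi.lep.fe.li` (7 syllables):
  The word has 7 syllables; the first syllable is syllable 1 (bu:).
  → primary stress on syllable 1.
Suffixed `bu:.la.plu.mi.lep.fe.li.te` (8 syllables):
  The word has 8 syllables; the first syllable is syllable 1 (bu:).
  → primary stress on syllable 1.

no: stays on 1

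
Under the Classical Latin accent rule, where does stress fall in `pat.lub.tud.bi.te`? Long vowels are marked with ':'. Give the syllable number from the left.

Classical Latin: stress the penult if heavy (long vowel or closed), else the antepenult.
Weights: 3 tud H, 4 bi L, 5 te L.
The penult (syllable 4, bi) is light, so stress falls on the antepenult (syllable 3, tud).
Stress on syllable 3: pat.lub.ˈtud.bi.te.

3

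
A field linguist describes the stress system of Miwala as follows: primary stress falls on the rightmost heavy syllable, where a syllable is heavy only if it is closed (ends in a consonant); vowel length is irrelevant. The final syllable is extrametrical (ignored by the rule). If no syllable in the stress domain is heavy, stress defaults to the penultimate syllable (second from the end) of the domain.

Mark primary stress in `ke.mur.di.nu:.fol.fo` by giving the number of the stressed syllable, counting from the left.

The final syllable (6, fo) is extrametrical; the stress domain is syllables 1–5.
Weights: 1 ke L, 2 mur H, 3 di L, 4 nu: L, 5 fol H.
Heavy syllables in the domain: 2, 5. The rightmost is syllable 5 (fol).
Primary stress: syllable 5 → ke.mur.di.nu:.ˈfol.fo.

5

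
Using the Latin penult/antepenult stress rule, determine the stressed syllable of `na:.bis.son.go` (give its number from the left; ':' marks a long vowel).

Classical Latin: stress the penult if heavy (long vowel or closed), else the antepenult.
Weights: 2 bis H, 3 son H, 4 go L.
The penult (syllable 3, son) is heavy, so it takes stress.
Stress on syllable 3: na:.bis.ˈson.go.

3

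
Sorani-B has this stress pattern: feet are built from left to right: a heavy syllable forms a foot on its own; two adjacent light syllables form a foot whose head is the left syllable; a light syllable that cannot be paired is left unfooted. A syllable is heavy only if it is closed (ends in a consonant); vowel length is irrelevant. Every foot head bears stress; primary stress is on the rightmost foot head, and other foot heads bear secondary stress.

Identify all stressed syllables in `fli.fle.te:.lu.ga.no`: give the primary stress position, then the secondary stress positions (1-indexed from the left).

primary 5, secondary 1, 3

Weights: 1 fli L, 2 fle L, 3 te: L, 4 lu L, 5 ga L, 6 no L.
Parse left to right (heavy = foot alone; LL = one foot; stranded L unfooted): (ˈfli.fle) (ˈte:.lu) (ˈga.no).
Foot heads: 1, 3, 5.
Primary stress on the rightmost head = syllable 5.
Secondary stress on 1, 3: ˌfli.fle.ˌte:.lu.ˈga.no.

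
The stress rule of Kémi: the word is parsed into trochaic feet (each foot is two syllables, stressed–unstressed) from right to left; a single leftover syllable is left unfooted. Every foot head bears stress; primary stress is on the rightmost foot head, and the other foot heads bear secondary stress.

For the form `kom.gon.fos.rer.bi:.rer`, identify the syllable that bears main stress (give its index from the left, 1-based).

Parse right to left into trochaic (ˈσσ) feet: (ˈkom.gon) (ˈfos.rer) (ˈbi:.rer).
Foot heads (stressed positions): 1, 3, 5.
End Rule Rightmost: primary stress on the rightmost head = syllable 5.
Primary stress: syllable 5 → kom.gon.fos.rer.ˈbi:.rer.

5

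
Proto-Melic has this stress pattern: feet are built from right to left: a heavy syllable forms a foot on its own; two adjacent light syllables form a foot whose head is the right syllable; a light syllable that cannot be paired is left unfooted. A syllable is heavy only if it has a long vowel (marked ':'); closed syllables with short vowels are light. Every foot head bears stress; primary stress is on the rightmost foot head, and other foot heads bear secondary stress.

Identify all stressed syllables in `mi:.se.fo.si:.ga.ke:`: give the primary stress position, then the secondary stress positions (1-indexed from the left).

primary 6, secondary 1, 3, 4

Weights: 1 mi: H, 2 se L, 3 fo L, 4 si: H, 5 ga L, 6 ke: H.
Parse right to left (heavy = foot alone; LL = one foot; stranded L unfooted): (ˈmi:) (se.ˈfo) (ˈsi:) ga (ˈke:).
Foot heads: 1, 3, 4, 6.
Primary stress on the rightmost head = syllable 6.
Secondary stress on 1, 3, 4: ˌmi:.se.ˌfo.ˌsi:.ga.ˈke:.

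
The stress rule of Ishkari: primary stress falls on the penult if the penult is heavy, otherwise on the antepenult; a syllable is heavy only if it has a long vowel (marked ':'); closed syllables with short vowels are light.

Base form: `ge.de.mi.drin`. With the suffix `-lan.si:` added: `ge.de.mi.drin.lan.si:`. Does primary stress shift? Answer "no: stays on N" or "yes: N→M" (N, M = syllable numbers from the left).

yes: 2→4

Base `ge.de.mi.drin` (4 syllables):
  Weights: 2 de L, 3 mi L, 4 drin L.
  The penult (syllable 3, mi) is light, so stress falls on the antepenult (syllable 2, de).
  → primary stress on syllable 2.
Suffixed `ge.de.mi.drin.lan.si:` (6 syllables):
  Weights: 4 drin L, 5 lan L, 6 si: H.
  The penult (syllable 5, lan) is light, so stress falls on the antepenult (syllable 4, drin).
  → primary stress on syllable 4.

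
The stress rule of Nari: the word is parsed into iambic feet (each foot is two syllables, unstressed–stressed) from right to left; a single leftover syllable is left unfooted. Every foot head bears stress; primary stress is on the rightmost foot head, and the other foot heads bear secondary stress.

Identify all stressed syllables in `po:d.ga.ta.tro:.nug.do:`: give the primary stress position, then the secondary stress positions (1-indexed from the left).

primary 6, secondary 2, 4

Parse right to left into iambic (σˈσ) feet: (po:d.ˈga) (ta.ˈtro:) (nug.ˈdo:).
Foot heads (stressed positions): 2, 4, 6.
End Rule Rightmost: primary stress on the rightmost head = syllable 6.
Secondary stress on 2, 4: po:d.ˌga.ta.ˌtro:.nug.ˈdo:.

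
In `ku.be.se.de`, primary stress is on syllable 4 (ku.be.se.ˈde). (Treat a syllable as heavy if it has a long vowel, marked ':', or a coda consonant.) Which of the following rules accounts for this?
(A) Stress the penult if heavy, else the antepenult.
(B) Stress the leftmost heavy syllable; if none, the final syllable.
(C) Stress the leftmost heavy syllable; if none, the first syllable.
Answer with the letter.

B

Rule A → syllable 2 (observed: 4).
Rule B → syllable 4 ✓.
Rule C → syllable 1 (observed: 4).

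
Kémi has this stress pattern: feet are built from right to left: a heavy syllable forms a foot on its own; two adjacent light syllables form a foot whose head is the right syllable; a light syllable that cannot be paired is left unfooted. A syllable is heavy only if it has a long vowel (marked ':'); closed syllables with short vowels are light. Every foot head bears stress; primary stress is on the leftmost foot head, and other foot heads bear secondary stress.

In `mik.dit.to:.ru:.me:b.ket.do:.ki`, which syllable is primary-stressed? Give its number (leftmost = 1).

Weights: 1 mik L, 2 dit L, 3 to: H, 4 ru: H, 5 me:b H, 6 ket L, 7 do: H, 8 ki L.
Parse right to left (heavy = foot alone; LL = one foot; stranded L unfooted): (mik.ˈdit) (ˈto:) (ˈru:) (ˈme:b) ket (ˈdo:) ki.
Foot heads: 2, 3, 4, 5, 7.
Primary stress on the leftmost head = syllable 2.
Primary stress: syllable 2 → mik.ˈdit.to:.ru:.me:b.ket.do:.ki.

2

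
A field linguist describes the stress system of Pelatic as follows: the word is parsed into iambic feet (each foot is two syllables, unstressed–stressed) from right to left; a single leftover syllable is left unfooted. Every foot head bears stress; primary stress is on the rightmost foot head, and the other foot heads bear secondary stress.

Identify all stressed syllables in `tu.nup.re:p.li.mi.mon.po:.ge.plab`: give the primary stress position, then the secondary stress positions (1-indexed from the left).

primary 9, secondary 3, 5, 7

Parse right to left into iambic (σˈσ) feet: tu (nup.ˈre:p) (li.ˈmi) (mon.ˈpo:) (ge.ˈplab). Syllable 1 is left unfooted.
Foot heads (stressed positions): 3, 5, 7, 9.
End Rule Rightmost: primary stress on the rightmost head = syllable 9.
Secondary stress on 3, 5, 7: tu.nup.ˌre:p.li.ˌmi.mon.ˌpo:.ge.ˈplab.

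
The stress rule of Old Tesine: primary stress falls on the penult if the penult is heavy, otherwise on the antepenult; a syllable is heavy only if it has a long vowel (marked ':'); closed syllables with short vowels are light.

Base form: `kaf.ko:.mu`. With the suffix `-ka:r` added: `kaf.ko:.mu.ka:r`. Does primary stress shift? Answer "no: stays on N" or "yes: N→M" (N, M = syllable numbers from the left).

Base `kaf.ko:.mu` (3 syllables):
  Weights: 1 kaf L, 2 ko: H, 3 mu L.
  The penult (syllable 2, ko:) is heavy, so it takes stress.
  → primary stress on syllable 2.
Suffixed `kaf.ko:.mu.ka:r` (4 syllables):
  Weights: 2 ko: H, 3 mu L, 4 ka:r H.
  The penult (syllable 3, mu) is light, so stress falls on the antepenult (syllable 2, ko:).
  → primary stress on syllable 2.

no: stays on 2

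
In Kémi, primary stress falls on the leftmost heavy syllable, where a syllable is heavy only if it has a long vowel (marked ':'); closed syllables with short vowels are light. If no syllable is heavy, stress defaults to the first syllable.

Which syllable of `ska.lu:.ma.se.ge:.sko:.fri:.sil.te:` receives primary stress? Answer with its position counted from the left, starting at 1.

2

Weights: 1 ska L, 2 lu: H, 3 ma L, 4 se L, 5 ge: H, 6 sko: H, 7 fri: H, 8 sil L, 9 te: H.
Heavy syllables in the domain: 2, 5, 6, 7, 9. The leftmost is syllable 2 (lu:).
Primary stress: syllable 2 → ska.ˈlu:.ma.se.ge:.sko:.fri:.sil.te:.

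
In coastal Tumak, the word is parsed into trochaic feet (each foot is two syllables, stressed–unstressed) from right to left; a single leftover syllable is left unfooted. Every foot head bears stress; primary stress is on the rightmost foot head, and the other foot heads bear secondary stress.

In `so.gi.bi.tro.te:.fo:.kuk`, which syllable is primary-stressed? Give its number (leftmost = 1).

6

Parse right to left into trochaic (ˈσσ) feet: so (ˈgi.bi) (ˈtro.te:) (ˈfo:.kuk). Syllable 1 is left unfooted.
Foot heads (stressed positions): 2, 4, 6.
End Rule Rightmost: primary stress on the rightmost head = syllable 6.
Primary stress: syllable 6 → so.gi.bi.tro.te:.ˈfo:.kuk.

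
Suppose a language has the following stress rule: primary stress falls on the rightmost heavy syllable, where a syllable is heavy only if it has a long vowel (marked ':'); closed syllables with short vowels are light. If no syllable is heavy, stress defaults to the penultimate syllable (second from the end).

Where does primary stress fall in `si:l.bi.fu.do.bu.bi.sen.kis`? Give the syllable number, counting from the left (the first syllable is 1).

1

Weights: 1 si:l H, 2 bi L, 3 fu L, 4 do L, 5 bu L, 6 bi L, 7 sen L, 8 kis L.
Heavy syllables in the domain: 1. The rightmost is syllable 1 (si:l).
Primary stress: syllable 1 → ˈsi:l.bi.fu.do.bu.bi.sen.kis.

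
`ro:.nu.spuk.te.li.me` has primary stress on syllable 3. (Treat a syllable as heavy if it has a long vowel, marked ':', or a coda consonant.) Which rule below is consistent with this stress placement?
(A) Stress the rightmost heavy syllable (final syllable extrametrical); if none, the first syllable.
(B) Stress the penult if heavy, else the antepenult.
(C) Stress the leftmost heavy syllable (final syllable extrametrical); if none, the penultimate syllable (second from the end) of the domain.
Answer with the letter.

A

Rule A → syllable 3 ✓.
Rule B → syllable 4 (observed: 3).
Rule C → syllable 1 (observed: 3).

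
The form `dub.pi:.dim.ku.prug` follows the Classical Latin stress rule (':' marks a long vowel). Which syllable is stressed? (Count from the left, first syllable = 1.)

Classical Latin: stress the penult if heavy (long vowel or closed), else the antepenult.
Weights: 3 dim H, 4 ku L, 5 prug H.
The penult (syllable 4, ku) is light, so stress falls on the antepenult (syllable 3, dim).
Stress on syllable 3: dub.pi:.ˈdim.ku.prug.

3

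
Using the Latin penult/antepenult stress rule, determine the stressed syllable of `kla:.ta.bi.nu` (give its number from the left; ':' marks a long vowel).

Classical Latin: stress the penult if heavy (long vowel or closed), else the antepenult.
Weights: 2 ta L, 3 bi L, 4 nu L.
The penult (syllable 3, bi) is light, so stress falls on the antepenult (syllable 2, ta).
Stress on syllable 2: kla:.ˈta.bi.nu.

2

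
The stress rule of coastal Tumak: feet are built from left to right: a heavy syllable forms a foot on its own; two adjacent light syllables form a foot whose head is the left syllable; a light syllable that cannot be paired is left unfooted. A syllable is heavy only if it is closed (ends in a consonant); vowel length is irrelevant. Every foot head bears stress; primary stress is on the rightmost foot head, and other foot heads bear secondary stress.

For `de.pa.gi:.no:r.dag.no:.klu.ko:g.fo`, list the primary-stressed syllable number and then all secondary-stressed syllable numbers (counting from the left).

Weights: 1 de L, 2 pa L, 3 gi: L, 4 no:r H, 5 dag H, 6 no: L, 7 klu L, 8 ko:g H, 9 fo L.
Parse left to right (heavy = foot alone; LL = one foot; stranded L unfooted): (ˈde.pa) gi: (ˈno:r) (ˈdag) (ˈno:.klu) (ˈko:g) fo.
Foot heads: 1, 4, 5, 6, 8.
Primary stress on the rightmost head = syllable 8.
Secondary stress on 1, 4, 5, 6: ˌde.pa.gi:.ˌno:r.ˌdag.ˌno:.klu.ˈko:g.fo.

primary 8, secondary 1, 4, 5, 6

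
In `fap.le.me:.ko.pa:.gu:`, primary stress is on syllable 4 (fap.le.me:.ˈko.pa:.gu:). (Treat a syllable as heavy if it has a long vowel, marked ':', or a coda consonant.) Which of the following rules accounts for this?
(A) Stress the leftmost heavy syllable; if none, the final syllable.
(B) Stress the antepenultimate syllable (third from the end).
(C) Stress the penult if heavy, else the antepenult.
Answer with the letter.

Rule A → syllable 1 (observed: 4).
Rule B → syllable 4 ✓.
Rule C → syllable 5 (observed: 4).

B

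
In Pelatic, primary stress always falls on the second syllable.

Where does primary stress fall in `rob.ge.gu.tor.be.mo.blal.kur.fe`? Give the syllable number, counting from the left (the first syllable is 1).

The word has 9 syllables; the second syllable is syllable 2 (ge).
Primary stress: syllable 2 → rob.ˈge.gu.tor.be.mo.blal.kur.fe.

2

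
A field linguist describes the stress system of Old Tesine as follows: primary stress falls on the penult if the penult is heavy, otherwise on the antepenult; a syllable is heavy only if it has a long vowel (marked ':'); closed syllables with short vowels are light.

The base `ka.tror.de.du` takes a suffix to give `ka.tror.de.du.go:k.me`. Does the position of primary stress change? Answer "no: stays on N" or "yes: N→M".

yes: 2→5

Base `ka.tror.de.du` (4 syllables):
  Weights: 2 tror L, 3 de L, 4 du L.
  The penult (syllable 3, de) is light, so stress falls on the antepenult (syllable 2, tror).
  → primary stress on syllable 2.
Suffixed `ka.tror.de.du.go:k.me` (6 syllables):
  Weights: 4 du L, 5 go:k H, 6 me L.
  The penult (syllable 5, go:k) is heavy, so it takes stress.
  → primary stress on syllable 5.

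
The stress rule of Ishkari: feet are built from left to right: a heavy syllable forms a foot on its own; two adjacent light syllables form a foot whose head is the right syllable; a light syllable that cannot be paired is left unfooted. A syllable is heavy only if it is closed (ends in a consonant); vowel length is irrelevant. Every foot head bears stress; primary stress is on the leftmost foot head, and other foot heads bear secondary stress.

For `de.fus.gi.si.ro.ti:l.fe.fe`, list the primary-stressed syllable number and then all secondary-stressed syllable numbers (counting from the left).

Weights: 1 de L, 2 fus H, 3 gi L, 4 si L, 5 ro L, 6 ti:l H, 7 fe L, 8 fe L.
Parse left to right (heavy = foot alone; LL = one foot; stranded L unfooted): de (ˈfus) (gi.ˈsi) ro (ˈti:l) (fe.ˈfe).
Foot heads: 2, 4, 6, 8.
Primary stress on the leftmost head = syllable 2.
Secondary stress on 4, 6, 8: de.ˈfus.gi.ˌsi.ro.ˌti:l.fe.ˌfe.

primary 2, secondary 4, 6, 8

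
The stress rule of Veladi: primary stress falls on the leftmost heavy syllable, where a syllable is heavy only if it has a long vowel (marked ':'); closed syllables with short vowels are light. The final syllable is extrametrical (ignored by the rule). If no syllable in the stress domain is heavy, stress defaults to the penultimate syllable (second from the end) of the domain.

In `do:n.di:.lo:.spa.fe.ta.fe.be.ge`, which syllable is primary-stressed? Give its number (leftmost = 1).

The final syllable (9, ge) is extrametrical; the stress domain is syllables 1–8.
Weights: 1 do:n H, 2 di: H, 3 lo: H, 4 spa L, 5 fe L, 6 ta L, 7 fe L, 8 be L.
Heavy syllables in the domain: 1, 2, 3. The leftmost is syllable 1 (do:n).
Primary stress: syllable 1 → ˈdo:n.di:.lo:.spa.fe.ta.fe.be.ge.

1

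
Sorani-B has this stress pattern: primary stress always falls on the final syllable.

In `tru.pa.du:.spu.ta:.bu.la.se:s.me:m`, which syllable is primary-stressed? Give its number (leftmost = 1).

The word has 9 syllables; the final syllable is syllable 9 (me:m).
Primary stress: syllable 9 → tru.pa.du:.spu.ta:.bu.la.se:s.ˈme:m.

9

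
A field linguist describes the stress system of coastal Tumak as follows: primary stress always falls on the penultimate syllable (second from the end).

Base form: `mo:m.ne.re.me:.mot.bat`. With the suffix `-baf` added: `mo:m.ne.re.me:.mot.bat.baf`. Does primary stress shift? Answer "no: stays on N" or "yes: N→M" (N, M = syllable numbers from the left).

Base `mo:m.ne.re.me:.mot.bat` (6 syllables):
  The word has 6 syllables; the penultimate syllable (second from the end) is syllable 5 (mot).
  → primary stress on syllable 5.
Suffixed `mo:m.ne.re.me:.mot.bat.baf` (7 syllables):
  The word has 7 syllables; the penultimate syllable (second from the end) is syllable 6 (bat).
  → primary stress on syllable 6.

yes: 5→6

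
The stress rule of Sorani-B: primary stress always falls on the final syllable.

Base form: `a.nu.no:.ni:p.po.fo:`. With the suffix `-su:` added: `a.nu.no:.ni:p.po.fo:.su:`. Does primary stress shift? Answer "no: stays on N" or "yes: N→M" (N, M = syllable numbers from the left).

yes: 6→7

Base `a.nu.no:.ni:p.po.fo:` (6 syllables):
  The word has 6 syllables; the final syllable is syllable 6 (fo:).
  → primary stress on syllable 6.
Suffixed `a.nu.no:.ni:p.po.fo:.su:` (7 syllables):
  The word has 7 syllables; the final syllable is syllable 7 (su:).
  → primary stress on syllable 7.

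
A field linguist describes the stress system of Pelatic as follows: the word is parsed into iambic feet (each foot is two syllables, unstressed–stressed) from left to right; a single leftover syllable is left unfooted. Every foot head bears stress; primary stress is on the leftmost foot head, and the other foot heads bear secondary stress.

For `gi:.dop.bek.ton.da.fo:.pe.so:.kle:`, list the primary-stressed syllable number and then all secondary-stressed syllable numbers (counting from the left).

Parse left to right into iambic (σˈσ) feet: (gi:.ˈdop) (bek.ˈton) (da.ˈfo:) (pe.ˈso:) kle:. Syllable 9 is left unfooted.
Foot heads (stressed positions): 2, 4, 6, 8.
End Rule Leftmost: primary stress on the leftmost head = syllable 2.
Secondary stress on 4, 6, 8: gi:.ˈdop.bek.ˌton.da.ˌfo:.pe.ˌso:.kle:.

primary 2, secondary 4, 6, 8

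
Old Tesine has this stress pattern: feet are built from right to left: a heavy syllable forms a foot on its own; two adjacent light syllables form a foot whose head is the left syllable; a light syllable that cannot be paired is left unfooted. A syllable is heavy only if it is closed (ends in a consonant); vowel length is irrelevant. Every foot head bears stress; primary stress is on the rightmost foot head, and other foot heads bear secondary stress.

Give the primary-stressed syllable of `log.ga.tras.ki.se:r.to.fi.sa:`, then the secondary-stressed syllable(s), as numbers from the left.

Weights: 1 log H, 2 ga L, 3 tras H, 4 ki L, 5 se:r H, 6 to L, 7 fi L, 8 sa: L.
Parse right to left (heavy = foot alone; LL = one foot; stranded L unfooted): (ˈlog) ga (ˈtras) ki (ˈse:r) to (ˈfi.sa:).
Foot heads: 1, 3, 5, 7.
Primary stress on the rightmost head = syllable 7.
Secondary stress on 1, 3, 5: ˌlog.ga.ˌtras.ki.ˌse:r.to.ˈfi.sa:.

primary 7, secondary 1, 3, 5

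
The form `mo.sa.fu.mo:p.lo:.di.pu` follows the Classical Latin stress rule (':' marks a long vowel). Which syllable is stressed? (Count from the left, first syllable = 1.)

5

Classical Latin: stress the penult if heavy (long vowel or closed), else the antepenult.
Weights: 5 lo: H, 6 di L, 7 pu L.
The penult (syllable 6, di) is light, so stress falls on the antepenult (syllable 5, lo:).
Stress on syllable 5: mo.sa.fu.mo:p.ˈlo:.di.pu.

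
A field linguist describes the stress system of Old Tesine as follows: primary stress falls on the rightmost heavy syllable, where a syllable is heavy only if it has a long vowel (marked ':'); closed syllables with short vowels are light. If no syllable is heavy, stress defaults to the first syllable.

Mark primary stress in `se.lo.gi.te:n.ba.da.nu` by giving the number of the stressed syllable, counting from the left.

Weights: 1 se L, 2 lo L, 3 gi L, 4 te:n H, 5 ba L, 6 da L, 7 nu L.
Heavy syllables in the domain: 4. The rightmost is syllable 4 (te:n).
Primary stress: syllable 4 → se.lo.gi.ˈte:n.ba.da.nu.

4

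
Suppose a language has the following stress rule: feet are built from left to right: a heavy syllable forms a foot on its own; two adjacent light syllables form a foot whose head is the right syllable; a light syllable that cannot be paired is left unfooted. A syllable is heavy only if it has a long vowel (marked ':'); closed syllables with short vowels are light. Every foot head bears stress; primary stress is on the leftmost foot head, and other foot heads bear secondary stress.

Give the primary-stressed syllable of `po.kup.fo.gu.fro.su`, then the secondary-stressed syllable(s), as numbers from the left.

primary 2, secondary 4, 6

Weights: 1 po L, 2 kup L, 3 fo L, 4 gu L, 5 fro L, 6 su L.
Parse left to right (heavy = foot alone; LL = one foot; stranded L unfooted): (po.ˈkup) (fo.ˈgu) (fro.ˈsu).
Foot heads: 2, 4, 6.
Primary stress on the leftmost head = syllable 2.
Secondary stress on 4, 6: po.ˈkup.fo.ˌgu.fro.ˌsu.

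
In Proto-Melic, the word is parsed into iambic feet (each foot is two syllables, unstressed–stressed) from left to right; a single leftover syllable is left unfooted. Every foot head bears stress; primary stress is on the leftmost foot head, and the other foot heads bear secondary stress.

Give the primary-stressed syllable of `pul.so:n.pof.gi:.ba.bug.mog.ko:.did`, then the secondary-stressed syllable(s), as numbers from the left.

primary 2, secondary 4, 6, 8

Parse left to right into iambic (σˈσ) feet: (pul.ˈso:n) (pof.ˈgi:) (ba.ˈbug) (mog.ˈko:) did. Syllable 9 is left unfooted.
Foot heads (stressed positions): 2, 4, 6, 8.
End Rule Leftmost: primary stress on the leftmost head = syllable 2.
Secondary stress on 4, 6, 8: pul.ˈso:n.pof.ˌgi:.ba.ˌbug.mog.ˌko:.did.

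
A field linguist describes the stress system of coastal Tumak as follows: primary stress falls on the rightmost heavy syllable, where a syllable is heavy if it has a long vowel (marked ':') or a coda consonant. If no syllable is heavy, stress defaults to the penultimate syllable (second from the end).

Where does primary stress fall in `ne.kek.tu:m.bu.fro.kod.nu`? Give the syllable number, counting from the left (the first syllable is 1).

6

Weights: 1 ne L, 2 kek H, 3 tu:m H, 4 bu L, 5 fro L, 6 kod H, 7 nu L.
Heavy syllables in the domain: 2, 3, 6. The rightmost is syllable 6 (kod).
Primary stress: syllable 6 → ne.kek.tu:m.bu.fro.ˈkod.nu.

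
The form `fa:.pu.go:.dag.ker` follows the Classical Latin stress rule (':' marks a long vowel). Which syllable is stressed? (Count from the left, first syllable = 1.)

Classical Latin: stress the penult if heavy (long vowel or closed), else the antepenult.
Weights: 3 go: H, 4 dag H, 5 ker H.
The penult (syllable 4, dag) is heavy, so it takes stress.
Stress on syllable 4: fa:.pu.go:.ˈdag.ker.

4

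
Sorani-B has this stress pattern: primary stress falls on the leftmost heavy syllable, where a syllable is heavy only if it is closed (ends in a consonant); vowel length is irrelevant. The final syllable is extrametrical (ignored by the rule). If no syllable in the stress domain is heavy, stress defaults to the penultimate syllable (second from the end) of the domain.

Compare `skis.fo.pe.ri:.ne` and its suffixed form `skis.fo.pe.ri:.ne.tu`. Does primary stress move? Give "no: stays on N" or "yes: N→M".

Base `skis.fo.pe.ri:.ne` (5 syllables):
  The final syllable (5, ne) is extrametrical; the stress domain is syllables 1–4.
  Weights: 1 skis H, 2 fo L, 3 pe L, 4 ri: L.
  Heavy syllables in the domain: 1. The leftmost is syllable 1 (skis).
  → primary stress on syllable 1.
Suffixed `skis.fo.pe.ri:.ne.tu` (6 syllables):
  The final syllable (6, tu) is extrametrical; the stress domain is syllables 1–5.
  Weights: 1 skis H, 2 fo L, 3 pe L, 4 ri: L, 5 ne L.
  Heavy syllables in the domain: 1. The leftmost is syllable 1 (skis).
  → primary stress on syllable 1.

no: stays on 1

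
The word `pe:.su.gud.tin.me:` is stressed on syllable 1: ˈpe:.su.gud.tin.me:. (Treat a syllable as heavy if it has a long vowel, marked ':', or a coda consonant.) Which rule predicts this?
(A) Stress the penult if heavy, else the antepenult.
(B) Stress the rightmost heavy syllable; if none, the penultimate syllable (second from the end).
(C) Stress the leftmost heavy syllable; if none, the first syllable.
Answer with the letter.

C

Rule A → syllable 4 (observed: 1).
Rule B → syllable 5 (observed: 1).
Rule C → syllable 1 ✓.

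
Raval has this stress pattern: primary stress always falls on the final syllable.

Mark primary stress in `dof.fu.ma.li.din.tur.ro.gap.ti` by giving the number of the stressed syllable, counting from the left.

The word has 9 syllables; the final syllable is syllable 9 (ti).
Primary stress: syllable 9 → dof.fu.ma.li.din.tur.ro.gap.ˈti.

9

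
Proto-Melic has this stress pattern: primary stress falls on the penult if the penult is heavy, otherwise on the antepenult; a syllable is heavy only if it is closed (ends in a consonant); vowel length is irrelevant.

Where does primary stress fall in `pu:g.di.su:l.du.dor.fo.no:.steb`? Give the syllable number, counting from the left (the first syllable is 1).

6

Weights: 6 fo L, 7 no: L, 8 steb H.
The penult (syllable 7, no:) is light, so stress falls on the antepenult (syllable 6, fo).
Primary stress: syllable 6 → pu:g.di.su:l.du.dor.ˈfo.no:.steb.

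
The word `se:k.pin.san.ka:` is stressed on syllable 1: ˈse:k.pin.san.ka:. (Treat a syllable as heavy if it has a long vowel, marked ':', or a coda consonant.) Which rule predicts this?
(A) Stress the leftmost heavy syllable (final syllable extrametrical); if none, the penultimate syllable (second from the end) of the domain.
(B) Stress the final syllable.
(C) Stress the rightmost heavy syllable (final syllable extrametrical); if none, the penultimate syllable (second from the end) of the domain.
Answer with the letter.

A

Rule A → syllable 1 ✓.
Rule B → syllable 4 (observed: 1).
Rule C → syllable 3 (observed: 1).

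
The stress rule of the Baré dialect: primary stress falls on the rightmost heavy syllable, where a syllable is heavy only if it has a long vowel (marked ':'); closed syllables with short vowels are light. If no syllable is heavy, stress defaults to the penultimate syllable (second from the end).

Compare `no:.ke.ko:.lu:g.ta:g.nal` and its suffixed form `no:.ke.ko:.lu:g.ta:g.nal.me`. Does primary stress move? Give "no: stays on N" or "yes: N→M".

no: stays on 5

Base `no:.ke.ko:.lu:g.ta:g.nal` (6 syllables):
  Weights: 1 no: H, 2 ke L, 3 ko: H, 4 lu:g H, 5 ta:g H, 6 nal L.
  Heavy syllables in the domain: 1, 3, 4, 5. The rightmost is syllable 5 (ta:g).
  → primary stress on syllable 5.
Suffixed `no:.ke.ko:.lu:g.ta:g.nal.me` (7 syllables):
  Weights: 1 no: H, 2 ke L, 3 ko: H, 4 lu:g H, 5 ta:g H, 6 nal L, 7 me L.
  Heavy syllables in the domain: 1, 3, 4, 5. The rightmost is syllable 5 (ta:g).
  → primary stress on syllable 5.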